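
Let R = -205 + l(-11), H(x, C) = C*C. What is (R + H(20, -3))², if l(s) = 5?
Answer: 36481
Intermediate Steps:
H(x, C) = C²
R = -200 (R = -205 + 5 = -200)
(R + H(20, -3))² = (-200 + (-3)²)² = (-200 + 9)² = (-191)² = 36481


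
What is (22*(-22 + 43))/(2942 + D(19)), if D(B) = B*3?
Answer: 462/2999 ≈ 0.15405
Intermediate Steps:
D(B) = 3*B
(22*(-22 + 43))/(2942 + D(19)) = (22*(-22 + 43))/(2942 + 3*19) = (22*21)/(2942 + 57) = 462/2999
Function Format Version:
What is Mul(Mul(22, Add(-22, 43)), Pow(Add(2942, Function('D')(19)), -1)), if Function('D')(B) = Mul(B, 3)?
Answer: Rational(462, 2999) ≈ 0.15405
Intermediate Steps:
Function('D')(B) = Mul(3, B)
Mul(Mul(22, Add(-22, 43)), Pow(Add(2942, Function('D')(19)), -1)) = Mul(Mul(22, Add(-22, 43)), Pow(Add(2942, Mul(3, 19)), -1)) = Mul(Mul(22, 21), Pow(Add(2942, 57), -1)) = Mul(462, Pow(2999, -1)) = Mul(462, Rational(1, 2999)) = Rational(462, 2999)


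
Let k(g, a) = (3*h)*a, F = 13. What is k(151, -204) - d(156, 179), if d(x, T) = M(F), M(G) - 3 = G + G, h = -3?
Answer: 1807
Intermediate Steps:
M(G) = 3 + 2*G (M(G) = 3 + (G + G) = 3 + 2*G)
k(g, a) = -9*a (k(g, a) = (3*(-3))*a = -9*a)
d(x, T) = 29 (d(x, T) = 3 + 2*13 = 3 + 26 = 29)
k(151, -204) - d(156, 179) = -9*(-204) - 1*29 = 1836 - 29 = 1807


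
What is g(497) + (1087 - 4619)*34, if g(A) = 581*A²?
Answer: 143392141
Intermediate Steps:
g(497) + (1087 - 4619)*34 = 581*497² + (1087 - 4619)*34 = 581*247009 - 3532*34 = 143512229 - 120088 = 143392141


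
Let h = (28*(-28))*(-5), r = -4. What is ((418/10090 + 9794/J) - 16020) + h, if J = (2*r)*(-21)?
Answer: -5103015079/423780 ≈ -12042.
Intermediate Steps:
h = 3920 (h = -784*(-5) = 3920)
J = 168 (J = (2*(-4))*(-21) = -8*(-21) = 168)
((418/10090 + 9794/J) - 16020) + h = ((418/10090 + 9794/168) - 16020) + 3920 = ((418*(1/10090) + 9794*(1/168)) - 16020) + 3920 = ((209/5045 + 4897/84) - 16020) + 3920 = (24722921/423780 - 16020) + 3920 = -6764232679/423780 + 3920 = -5103015079/423780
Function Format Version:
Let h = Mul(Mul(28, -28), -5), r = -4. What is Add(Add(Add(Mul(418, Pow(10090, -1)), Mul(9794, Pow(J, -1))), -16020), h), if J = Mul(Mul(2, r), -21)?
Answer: Rational(-5103015079, 423780) ≈ -12042.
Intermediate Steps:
h = 3920 (h = Mul(-784, -5) = 3920)
J = 168 (J = Mul(Mul(2, -4), -21) = Mul(-8, -21) = 168)
Add(Add(Add(Mul(418, Pow(10090, -1)), Mul(9794, Pow(J, -1))), -16020), h) = Add(Add(Add(Mul(418, Pow(10090, -1)), Mul(9794, Pow(168, -1))), -16020), 3920) = Add(Add(Add(Mul(418, Rational(1, 10090)), Mul(9794, Rational(1, 168))), -16020), 3920) = Add(Add(Add(Rational(209, 5045), Rational(4897, 84)), -16020), 3920) = Add(Add(Rational(24722921, 423780), -16020), 3920) = Add(Rational(-6764232679, 423780), 3920) = Rational(-5103015079, 423780)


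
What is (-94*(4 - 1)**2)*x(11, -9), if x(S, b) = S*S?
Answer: -102366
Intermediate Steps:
x(S, b) = S**2
(-94*(4 - 1)**2)*x(11, -9) = -94*(4 - 1)**2*11**2 = -94*3**2*121 = -94*9*121 = -846*121 = -102366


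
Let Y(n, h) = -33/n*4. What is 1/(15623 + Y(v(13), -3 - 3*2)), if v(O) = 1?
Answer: 1/15491 ≈ 6.4554e-5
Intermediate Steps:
Y(n, h) = -132/n
1/(15623 + Y(v(13), -3 - 3*2)) = 1/(15623 - 132/1) = 1/(15623 - 132*1) = 1/(15623 - 132) = 1/15491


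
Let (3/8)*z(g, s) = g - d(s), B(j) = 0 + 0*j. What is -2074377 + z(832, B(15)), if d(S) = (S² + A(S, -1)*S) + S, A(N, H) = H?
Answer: -6216475/3 ≈ -2.0722e+6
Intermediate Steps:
B(j) = 0 (B(j) = 0 + 0 = 0)
d(S) = S² (d(S) = (S² - S) + S = S²)
z(g, s) = -8*s²/3 + 8*g/3 (z(g, s) = 8*(g - s²)/3 = -8*s²/3 + 8*g/3)
-2074377 + z(832, B(15)) = -2074377 + (-8/3*0² + (8/3)*832) = -2074377 + (-8/3*0 + 6656/3) = -2074377 + (0 + 6656/3) = -2074377 + 6656/3 = -6216475/3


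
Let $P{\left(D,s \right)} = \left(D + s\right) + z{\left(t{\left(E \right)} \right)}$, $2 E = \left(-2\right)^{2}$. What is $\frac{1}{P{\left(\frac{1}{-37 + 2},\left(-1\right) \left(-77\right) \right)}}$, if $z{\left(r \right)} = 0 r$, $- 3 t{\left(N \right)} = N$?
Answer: $\frac{35}{2694} \approx 0.012992$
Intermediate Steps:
$E = 2$ ($E = \frac{\left(-2\right)^{2}}{2} = \frac{1}{2} \cdot 4 = 2$)
$t{\left(N \right)} = - \frac{N}{3}$
$z{\left(r \right)} = 0$
$P{\left(D,s \right)} = D + s$ ($P{\left(D,s \right)} = \left(D + s\right) + 0 = D + s$)
$\frac{1}{P{\left(\frac{1}{-37 + 2},\left(-1\right) \left(-77\right) \right)}} = \frac{1}{\frac{1}{-37 + 2} - -77} = \frac{1}{\frac{1}{-35} + 77} = \frac{1}{- \frac{1}{35} + 77} = \frac{1}{\frac{2694}{35}} = \frac{35}{2694}$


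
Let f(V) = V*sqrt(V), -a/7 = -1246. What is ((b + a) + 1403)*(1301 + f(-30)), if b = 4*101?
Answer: 13698229 - 315870*I*sqrt(30) ≈ 1.3698e+7 - 1.7301e+6*I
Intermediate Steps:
a = 8722 (a = -7*(-1246) = 8722)
f(V) = V**(3/2)
b = 404
((b + a) + 1403)*(1301 + f(-30)) = ((404 + 8722) + 1403)*(1301 + (-30)**(3/2)) = (9126 + 1403)*(1301 - 30*I*sqrt(30)) = 10529*(1301 - 30*I*sqrt(30)) = 13698229 - 315870*I*sqrt(30)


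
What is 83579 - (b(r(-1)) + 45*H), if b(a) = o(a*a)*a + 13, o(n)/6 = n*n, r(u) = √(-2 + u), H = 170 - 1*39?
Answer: 77671 - 54*I*√3 ≈ 77671.0 - 93.531*I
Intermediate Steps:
H = 131 (H = 170 - 39 = 131)
o(n) = 6*n² (o(n) = 6*(n*n) = 6*n²)
b(a) = 13 + 6*a⁵ (b(a) = (6*(a*a)²)*a + 13 = (6*(a²)²)*a + 13 = (6*a⁴)*a + 13 = 6*a⁵ + 13 = 13 + 6*a⁵)
83579 - (b(r(-1)) + 45*H) = 83579 - ((13 + 6*(√(-2 - 1))⁵) + 45*131) = 83579 - ((13 + 6*(√(-3))⁵) + 5895) = 83579 - ((13 + 6*(I*√3)⁵) + 5895) = 83579 - ((13 + 6*(9*I*√3)) + 5895) = 83579 - ((13 + 54*I*√3) + 5895) = 83579 - (5908 + 54*I*√3) = 83579 + (-5908 - 54*I*√3) = 77671 - 54*I*√3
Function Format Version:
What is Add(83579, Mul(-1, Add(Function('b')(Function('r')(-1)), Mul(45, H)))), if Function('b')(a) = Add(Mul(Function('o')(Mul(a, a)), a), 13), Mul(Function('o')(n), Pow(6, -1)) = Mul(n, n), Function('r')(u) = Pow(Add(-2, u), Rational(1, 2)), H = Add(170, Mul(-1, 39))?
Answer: Add(77671, Mul(-54, I, Pow(3, Rational(1, 2)))) ≈ Add(77671., Mul(-93.531, I))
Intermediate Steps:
H = 131 (H = Add(170, -39) = 131)
Function('o')(n) = Mul(6, Pow(n, 2)) (Function('o')(n) = Mul(6, Mul(n, n)) = Mul(6, Pow(n, 2)))
Function('b')(a) = Add(13, Mul(6, Pow(a, 5))) (Function('b')(a) = Add(Mul(Mul(6, Pow(Mul(a, a), 2)), a), 13) = Add(Mul(Mul(6, Pow(Pow(a, 2), 2)), a), 13) = Add(Mul(Mul(6, Pow(a, 4)), a), 13) = Add(Mul(6, Pow(a, 5)), 13) = Add(13, Mul(6, Pow(a, 5))))
Add(83579, Mul(-1, Add(Function('b')(Function('r')(-1)), Mul(45, H)))) = Add(83579, Mul(-1, Add(Add(13, Mul(6, Pow(Pow(Add(-2, -1), Rational(1, 2)), 5))), Mul(45, 131)))) = Add(83579, Mul(-1, Add(Add(13, Mul(6, Pow(Pow(-3, Rational(1, 2)), 5))), 5895))) = Add(83579, Mul(-1, Add(Add(13, Mul(6, Pow(Mul(I, Pow(3, Rational(1, 2))), 5))), 5895))) = Add(83579, Mul(-1, Add(Add(13, Mul(6, Mul(9, I, Pow(3, Rational(1, 2))))), 5895))) = Add(83579, Mul(-1, Add(Add(13, Mul(54, I, Pow(3, Rational(1, 2)))), 5895))) = Add(83579, Mul(-1, Add(5908, Mul(54, I, Pow(3, Rational(1, 2)))))) = Add(83579, Add(-5908, Mul(-54, I, Pow(3, Rational(1, 2))))) = Add(77671, Mul(-54, I, Pow(3, Rational(1, 2))))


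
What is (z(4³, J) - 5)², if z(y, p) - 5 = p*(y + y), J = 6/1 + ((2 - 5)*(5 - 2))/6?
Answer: 331776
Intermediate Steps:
J = 9/2 (J = 6*1 - 3*3*(⅙) = 6 - 9*⅙ = 6 - 3/2 = 9/2 ≈ 4.5000)
z(y, p) = 5 + 2*p*y (z(y, p) = 5 + p*(y + y) = 5 + p*(2*y) = 5 + 2*p*y)
(z(4³, J) - 5)² = ((5 + 2*(9/2)*4³) - 5)² = ((5 + 2*(9/2)*64) - 5)² = ((5 + 576) - 5)² = (581 - 5)² = 576² = 331776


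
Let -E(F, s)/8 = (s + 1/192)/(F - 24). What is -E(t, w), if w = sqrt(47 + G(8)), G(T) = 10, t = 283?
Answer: 1/6216 + 8*sqrt(57)/259 ≈ 0.23336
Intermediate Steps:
w = sqrt(57) (w = sqrt(47 + 10) = sqrt(57) ≈ 7.5498)
E(F, s) = -8*(1/192 + s)/(-24 + F) (E(F, s) = -8*(s + 1/192)/(F - 24) = -8*(s + 1/192)/(-24 + F) = -8*(1/192 + s)/(-24 + F))
-E(t, w) = -(-1 - 192*sqrt(57))/(24*(-24 + 283)) = -(-1 - 192*sqrt(57))/(24*259) = -(-1/6216 - 8*sqrt(57)/259) = 1/6216 + 8*sqrt(57)/259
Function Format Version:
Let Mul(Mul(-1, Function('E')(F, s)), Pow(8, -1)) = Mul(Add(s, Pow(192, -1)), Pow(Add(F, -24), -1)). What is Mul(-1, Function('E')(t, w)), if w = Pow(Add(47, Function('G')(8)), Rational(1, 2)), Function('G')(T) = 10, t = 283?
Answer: Add(Rational(1, 6216), Mul(Rational(8, 259), Pow(57, Rational(1, 2)))) ≈ 0.23336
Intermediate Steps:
w = Pow(57, Rational(1, 2)) (w = Pow(Add(47, 10), Rational(1, 2)) = Pow(57, Rational(1, 2)) ≈ 7.5498)
Function('E')(F, s) = Mul(-8, Pow(Add(-24, F), -1), Add(Rational(1, 192), s)) (Function('E')(F, s) = Mul(-8, Mul(Add(s, Pow(192, -1)), Pow(Add(F, -24), -1))) = Mul(-8, Mul(Add(s, Rational(1, 192)), Pow(Add(-24, F), -1))) = Mul(-8, Mul(Add(Rational(1, 192), s), Pow(Add(-24, F), -1))) = Mul(-8, Mul(Pow(Add(-24, F), -1), Add(Rational(1, 192), s))) = Mul(-8, Pow(Add(-24, F), -1), Add(Rational(1, 192), s)))
Mul(-1, Function('E')(t, w)) = Mul(-1, Mul(Rational(1, 24), Pow(Add(-24, 283), -1), Add(-1, Mul(-192, Pow(57, Rational(1, 2)))))) = Mul(-1, Mul(Rational(1, 24), Pow(259, -1), Add(-1, Mul(-192, Pow(57, Rational(1, 2)))))) = Mul(-1, Mul(Rational(1, 24), Rational(1, 259), Add(-1, Mul(-192, Pow(57, Rational(1, 2)))))) = Mul(-1, Add(Rational(-1, 6216), Mul(Rational(-8, 259), Pow(57, Rational(1, 2))))) = Add(Rational(1, 6216), Mul(Rational(8, 259), Pow(57, Rational(1, 2))))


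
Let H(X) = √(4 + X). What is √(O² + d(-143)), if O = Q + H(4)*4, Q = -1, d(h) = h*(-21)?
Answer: 2*√(783 - 4*√2) ≈ 55.762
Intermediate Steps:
d(h) = -21*h
O = -1 + 8*√2 (O = -1 + √(4 + 4)*4 = -1 + √8*4 = -1 + (2*√2)*4 = -1 + 8*√2 ≈ 10.314)
√(O² + d(-143)) = √((-1 + 8*√2)² - 21*(-143)) = √((-1 + 8*√2)² + 3003) = √(3003 + (-1 + 8*√2)²)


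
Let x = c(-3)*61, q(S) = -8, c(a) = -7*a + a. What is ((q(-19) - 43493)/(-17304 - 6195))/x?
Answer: 43501/25801902 ≈ 0.0016860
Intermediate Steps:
c(a) = -6*a
x = 1098 (x = -6*(-3)*61 = 18*61 = 1098)
((q(-19) - 43493)/(-17304 - 6195))/x = ((-8 - 43493)/(-17304 - 6195))/1098 = -43501/(-23499)*(1/1098) = -43501*(-1/23499)*(1/1098) = (43501/23499)*(1/1098) = 43501/25801902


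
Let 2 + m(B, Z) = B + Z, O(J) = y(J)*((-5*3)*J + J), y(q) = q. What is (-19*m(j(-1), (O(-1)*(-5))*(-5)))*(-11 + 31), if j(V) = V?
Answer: 134140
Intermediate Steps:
O(J) = -14*J**2 (O(J) = J*((-5*3)*J + J) = J*(-15*J + J) = J*(-14*J) = -14*J**2)
m(B, Z) = -2 + B + Z (m(B, Z) = -2 + (B + Z) = -2 + B + Z)
(-19*m(j(-1), (O(-1)*(-5))*(-5)))*(-11 + 31) = (-19*(-2 - 1 + (-14*(-1)**2*(-5))*(-5)))*(-11 + 31) = -19*(-2 - 1 + (-14*1*(-5))*(-5))*20 = -19*(-2 - 1 - 14*(-5)*(-5))*20 = -19*(-2 - 1 + 70*(-5))*20 = -19*(-2 - 1 - 350)*20 = -19*(-353)*20 = 6707*20 = 134140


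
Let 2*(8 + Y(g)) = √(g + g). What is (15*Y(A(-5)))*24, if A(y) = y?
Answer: -2880 + 180*I*√10 ≈ -2880.0 + 569.21*I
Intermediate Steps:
Y(g) = -8 + √2*√g/2 (Y(g) = -8 + √(g + g)/2 = -8 + √(2*g)/2 = -8 + (√2*√g)/2 = -8 + √2*√g/2)
(15*Y(A(-5)))*24 = (15*(-8 + √2*√(-5)/2))*24 = (15*(-8 + √2*(I*√5)/2))*24 = (15*(-8 + I*√10/2))*24 = (-120 + 15*I*√10/2)*24 = -2880 + 180*I*√10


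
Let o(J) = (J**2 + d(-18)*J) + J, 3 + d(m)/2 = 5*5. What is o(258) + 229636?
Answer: 307810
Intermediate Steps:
d(m) = 44 (d(m) = -6 + 2*(5*5) = -6 + 2*25 = -6 + 50 = 44)
o(J) = J**2 + 45*J (o(J) = (J**2 + 44*J) + J = J**2 + 45*J)
o(258) + 229636 = 258*(45 + 258) + 229636 = 258*303 + 229636 = 78174 + 229636 = 307810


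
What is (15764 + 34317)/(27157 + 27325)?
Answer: 50081/54482 ≈ 0.91922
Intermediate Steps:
(15764 + 34317)/(27157 + 27325) = 50081/54482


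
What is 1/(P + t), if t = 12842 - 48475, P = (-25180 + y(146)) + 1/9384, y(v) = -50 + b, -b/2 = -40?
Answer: -9384/570387671 ≈ -1.6452e-5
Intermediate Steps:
b = 80 (b = -2*(-40) = 80)
y(v) = 30 (y(v) = -50 + 80 = 30)
P = -236007599/9384 (P = (-25180 + 30) + 1/9384 = -25150 + 1/9384 = -236007599/9384 ≈ -25150.)
t = -35633
1/(P + t) = 1/(-236007599/9384 - 35633) = 1/(-570387671/9384) = -9384/570387671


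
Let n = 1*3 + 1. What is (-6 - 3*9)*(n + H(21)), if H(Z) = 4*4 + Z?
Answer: -1353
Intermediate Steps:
n = 4 (n = 3 + 1 = 4)
H(Z) = 16 + Z
(-6 - 3*9)*(n + H(21)) = (-6 - 3*9)*(4 + (16 + 21)) = (-6 - 27)*(4 + 37) = -33*41 = -1353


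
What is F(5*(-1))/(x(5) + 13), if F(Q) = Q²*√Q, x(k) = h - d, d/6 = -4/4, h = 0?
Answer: 25*I*√5/19 ≈ 2.9422*I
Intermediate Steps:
d = -6 (d = 6*(-4/4) = 6*(-4*¼) = 6*(-1) = -6)
x(k) = 6 (x(k) = 0 - 1*(-6) = 0 + 6 = 6)
F(Q) = Q^(5/2)
F(5*(-1))/(x(5) + 13) = (5*(-1))^(5/2)/(6 + 13) = (-5)^(5/2)/19 = (25*I*√5)*(1/19) = 25*I*√5/19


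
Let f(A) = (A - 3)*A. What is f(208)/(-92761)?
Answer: -42640/92761 ≈ -0.45968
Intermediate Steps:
f(A) = A*(-3 + A) (f(A) = (-3 + A)*A = A*(-3 + A))
f(208)/(-92761) = (208*(-3 + 208))/(-92761) = (208*205)*(-1/92761) = 42640*(-1/92761) = -42640/92761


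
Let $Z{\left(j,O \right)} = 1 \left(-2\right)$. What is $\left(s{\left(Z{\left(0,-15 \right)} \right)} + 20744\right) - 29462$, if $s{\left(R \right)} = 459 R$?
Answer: $-9636$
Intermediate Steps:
$Z{\left(j,O \right)} = -2$
$\left(s{\left(Z{\left(0,-15 \right)} \right)} + 20744\right) - 29462 = \left(459 \left(-2\right) + 20744\right) - 29462 = \left(-918 + 20744\right) - 29462 = 19826 - 29462 = -9636$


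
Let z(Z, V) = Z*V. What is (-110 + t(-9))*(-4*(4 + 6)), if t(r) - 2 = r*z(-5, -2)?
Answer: 7920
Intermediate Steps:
z(Z, V) = V*Z
t(r) = 2 + 10*r (t(r) = 2 + r*(-2*(-5)) = 2 + r*10 = 2 + 10*r)
(-110 + t(-9))*(-4*(4 + 6)) = (-110 + (2 + 10*(-9)))*(-4*(4 + 6)) = (-110 + (2 - 90))*(-4*10) = (-110 - 88)*(-40) = -198*(-40) = 7920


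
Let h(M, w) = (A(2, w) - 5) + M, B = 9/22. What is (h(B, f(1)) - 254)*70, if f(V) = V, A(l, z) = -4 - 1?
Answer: -202965/11 ≈ -18451.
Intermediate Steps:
A(l, z) = -5
B = 9/22 (B = 9*(1/22) = 9/22 ≈ 0.40909)
h(M, w) = -10 + M (h(M, w) = (-5 - 5) + M = -10 + M)
(h(B, f(1)) - 254)*70 = ((-10 + 9/22) - 254)*70 = (-211/22 - 254)*70 = -5799/22*70 = -202965/11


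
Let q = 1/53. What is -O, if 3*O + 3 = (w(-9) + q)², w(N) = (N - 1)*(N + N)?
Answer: -91022254/8427 ≈ -10801.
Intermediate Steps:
q = 1/53 ≈ 0.018868
w(N) = 2*N*(-1 + N) (w(N) = (-1 + N)*(2*N) = 2*N*(-1 + N))
O = 91022254/8427 (O = -1 + (2*(-9)*(-1 - 9) + 1/53)²/3 = -1 + (2*(-9)*(-10) + 1/53)²/3 = -1 + (180 + 1/53)²/3 = -1 + (9541/53)²/3 = -1 + (⅓)*(91030681/2809) = -1 + 91030681/8427 = 91022254/8427 ≈ 10801.)
-O = -1*91022254/8427 = -91022254/8427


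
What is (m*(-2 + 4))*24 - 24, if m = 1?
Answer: 24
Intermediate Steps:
(m*(-2 + 4))*24 - 24 = (1*(-2 + 4))*24 - 24 = (1*2)*24 - 24 = 2*24 - 24 = 48 - 24 = 24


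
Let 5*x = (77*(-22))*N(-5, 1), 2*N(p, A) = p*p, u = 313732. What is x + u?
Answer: 309497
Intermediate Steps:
N(p, A) = p²/2 (N(p, A) = (p*p)/2 = p²/2)
x = -4235 (x = ((77*(-22))*((½)*(-5)²))/5 = (-847*25)/5 = (-1694*25/2)/5 = (⅕)*(-21175) = -4235)
x + u = -4235 + 313732 = 309497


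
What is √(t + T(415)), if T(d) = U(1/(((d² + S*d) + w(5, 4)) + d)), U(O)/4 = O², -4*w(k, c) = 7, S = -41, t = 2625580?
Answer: 2*√254351444518488371/622493 ≈ 1620.4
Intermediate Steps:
w(k, c) = -7/4 (w(k, c) = -¼*7 = -7/4)
U(O) = 4*O²
T(d) = 4/(-7/4 + d² - 40*d)² (T(d) = 4*(1/(((d² - 41*d) - 7/4) + d))² = 4*(1/((-7/4 + d² - 41*d) + d))² = 4*(1/(-7/4 + d² - 40*d))² = 4/(-7/4 + d² - 40*d)²)
√(t + T(415)) = √(2625580 + 64/(-7 - 160*415 + 4*415²)²) = √(2625580 + 64/(-7 - 66400 + 4*172225)²) = √(2625580 + 64/(-7 - 66400 + 688900)²) = √(2625580 + 64/622493²) = √(2625580 + 64*(1/387497535049)) = √(2625580 + 64/387497535049) = √(1017405778073953484/387497535049) = 2*√254351444518488371/622493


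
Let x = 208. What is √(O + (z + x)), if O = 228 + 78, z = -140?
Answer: √374 ≈ 19.339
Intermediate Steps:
O = 306
√(O + (z + x)) = √(306 + (-140 + 208)) = √(306 + 68) = √374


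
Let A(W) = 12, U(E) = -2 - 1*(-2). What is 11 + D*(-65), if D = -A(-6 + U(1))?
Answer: 791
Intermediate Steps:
U(E) = 0 (U(E) = -2 + 2 = 0)
D = -12 (D = -1*12 = -12)
11 + D*(-65) = 11 - 12*(-65) = 11 + 780 = 791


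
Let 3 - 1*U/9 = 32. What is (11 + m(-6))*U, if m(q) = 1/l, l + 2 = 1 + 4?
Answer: -2958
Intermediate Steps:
U = -261 (U = 27 - 9*32 = 27 - 288 = -261)
l = 3 (l = -2 + (1 + 4) = -2 + 5 = 3)
m(q) = 1/3
(11 + m(-6))*U = (11 + 1/3)*(-261) = (34/3)*(-261) = -2958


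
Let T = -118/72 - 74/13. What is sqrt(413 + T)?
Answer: sqrt(2468089)/78 ≈ 20.141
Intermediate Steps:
T = -3431/468 (T = -118*1/72 - 74*1/13 = -59/36 - 74/13 = -3431/468 ≈ -7.3312)
sqrt(413 + T) = sqrt(413 - 3431/468) = sqrt(189853/468) = sqrt(2468089)/78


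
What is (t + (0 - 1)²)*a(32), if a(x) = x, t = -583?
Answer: -18624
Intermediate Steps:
(t + (0 - 1)²)*a(32) = (-583 + (0 - 1)²)*32 = (-583 + (-1)²)*32 = (-583 + 1)*32 = -582*32 = -18624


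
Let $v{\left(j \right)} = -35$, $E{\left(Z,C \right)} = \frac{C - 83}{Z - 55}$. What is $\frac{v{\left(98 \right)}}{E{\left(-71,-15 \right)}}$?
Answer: $-45$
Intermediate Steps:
$E{\left(Z,C \right)} = \frac{-83 + C}{-55 + Z}$
$\frac{v{\left(98 \right)}}{E{\left(-71,-15 \right)}} = - \frac{35}{\frac{1}{-55 - 71} \left(-83 - 15\right)} = - \frac{35}{\frac{1}{-126} \left(-98\right)} = - \frac{35}{\left(- \frac{1}{126}\right) \left(-98\right)} = - \frac{35}{\frac{7}{9}} = \left(-35\right) \frac{9}{7} = -45$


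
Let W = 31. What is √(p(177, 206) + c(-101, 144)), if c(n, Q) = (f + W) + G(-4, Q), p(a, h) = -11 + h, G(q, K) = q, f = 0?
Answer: √222 ≈ 14.900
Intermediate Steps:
c(n, Q) = 27 (c(n, Q) = (0 + 31) - 4 = 31 - 4 = 27)
√(p(177, 206) + c(-101, 144)) = √((-11 + 206) + 27) = √(195 + 27) = √222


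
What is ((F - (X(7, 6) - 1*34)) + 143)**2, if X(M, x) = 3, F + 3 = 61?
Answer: 53824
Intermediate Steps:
F = 58 (F = -3 + 61 = 58)
((F - (X(7, 6) - 1*34)) + 143)**2 = ((58 - (3 - 1*34)) + 143)**2 = ((58 - (3 - 34)) + 143)**2 = ((58 - 1*(-31)) + 143)**2 = ((58 + 31) + 143)**2 = (89 + 143)**2 = 232**2 = 53824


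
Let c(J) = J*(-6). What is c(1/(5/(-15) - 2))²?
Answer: 324/49 ≈ 6.6122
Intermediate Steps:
c(J) = -6*J
c(1/(5/(-15) - 2))² = (-6/(5/(-15) - 2))² = (-6/(5*(-1/15) - 2))² = (-6/(-⅓ - 2))² = (-6/(-7/3))² = (-6*(-3/7))² = (18/7)² = 324/49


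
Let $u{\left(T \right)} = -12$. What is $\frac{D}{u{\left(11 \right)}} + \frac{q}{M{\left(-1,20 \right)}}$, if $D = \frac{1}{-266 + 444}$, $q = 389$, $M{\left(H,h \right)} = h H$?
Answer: $- \frac{207731}{10680} \approx -19.45$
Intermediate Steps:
$M{\left(H,h \right)} = H h$
$D = \frac{1}{178} \approx 0.005618$
$\frac{D}{u{\left(11 \right)}} + \frac{q}{M{\left(-1,20 \right)}} = \frac{1}{178 \left(-12\right)} + \frac{389}{\left(-1\right) 20} = \frac{1}{178} \left(- \frac{1}{12}\right) + \frac{389}{-20} = - \frac{1}{2136} + 389 \left(- \frac{1}{20}\right) = - \frac{1}{2136} - \frac{389}{20} = - \frac{207731}{10680}$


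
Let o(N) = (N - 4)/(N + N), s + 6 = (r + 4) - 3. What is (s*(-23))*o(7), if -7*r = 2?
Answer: 2553/98 ≈ 26.051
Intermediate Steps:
r = -2/7 (r = -⅐*2 = -2/7 ≈ -0.28571)
s = -37/7 (s = -6 + ((-2/7 + 4) - 3) = -6 + (26/7 - 3) = -6 + 5/7 = -37/7 ≈ -5.2857)
o(N) = (-4 + N)/(2*N) (o(N) = (-4 + N)/((2*N)) = (-4 + N)*(1/(2*N)) = (-4 + N)/(2*N))
(s*(-23))*o(7) = (-37/7*(-23))*((½)*(-4 + 7)/7) = 851*((½)*(⅐)*3)/7 = (851/7)*(3/14) = 2553/98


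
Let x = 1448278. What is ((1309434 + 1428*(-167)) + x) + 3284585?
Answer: 5803821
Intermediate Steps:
((1309434 + 1428*(-167)) + x) + 3284585 = ((1309434 + 1428*(-167)) + 1448278) + 3284585 = ((1309434 - 238476) + 1448278) + 3284585 = (1070958 + 1448278) + 3284585 = 2519236 + 3284585 = 5803821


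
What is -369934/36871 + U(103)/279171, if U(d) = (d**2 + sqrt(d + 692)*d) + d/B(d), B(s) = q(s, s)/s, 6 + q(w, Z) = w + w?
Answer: -6858781630187/686220929400 + 103*sqrt(795)/279171 ≈ -9.9846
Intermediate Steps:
q(w, Z) = -6 + 2*w (q(w, Z) = -6 + (w + w) = -6 + 2*w)
B(s) = (-6 + 2*s)/s
U(d) = d**2 + d/(2 - 6/d) + d*sqrt(692 + d) (U(d) = (d**2 + sqrt(d + 692)*d) + d/(2 - 6/d) = (d**2 + sqrt(692 + d)*d) + d/(2 - 6/d) = (d**2 + d*sqrt(692 + d)) + d/(2 - 6/d) = d**2 + d/(2 - 6/d) + d*sqrt(692 + d))
-369934/36871 + U(103)/279171 = -369934/36871 + ((1/2)*103*(103 + 2*(-3 + 103)*(103 + sqrt(692 + 103)))/(-3 + 103))/279171 = -369934*1/36871 + ((1/2)*103*(103 + 2*100*(103 + sqrt(795)))/100)*(1/279171) = -369934/36871 + ((1/2)*103*(1/100)*(103 + (20600 + 200*sqrt(795))))*(1/279171) = -369934/36871 + ((1/2)*103*(1/100)*(20703 + 200*sqrt(795)))*(1/279171) = -369934/36871 + (2132409/200 + 103*sqrt(795))*(1/279171) = -369934/36871 + (710803/18611400 + 103*sqrt(795)/279171) = -6858781630187/686220929400 + 103*sqrt(795)/279171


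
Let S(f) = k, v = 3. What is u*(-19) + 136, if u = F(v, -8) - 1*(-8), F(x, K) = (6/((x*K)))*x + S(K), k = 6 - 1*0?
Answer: -463/4 ≈ -115.75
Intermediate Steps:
k = 6 (k = 6 + 0 = 6)
S(f) = 6
F(x, K) = 6 + 6/K (F(x, K) = (6/((x*K)))*x + 6 = (6/((K*x)))*x + 6 = (6*(1/(K*x)))*x + 6 = (6/(K*x))*x + 6 = 6/K + 6 = 6 + 6/K)
u = 53/4 (u = (6 + 6/(-8)) - 1*(-8) = (6 + 6*(-⅛)) + 8 = (6 - ¾) + 8 = 21/4 + 8 = 53/4 ≈ 13.250)
u*(-19) + 136 = (53/4)*(-19) + 136 = -1007/4 + 136 = -463/4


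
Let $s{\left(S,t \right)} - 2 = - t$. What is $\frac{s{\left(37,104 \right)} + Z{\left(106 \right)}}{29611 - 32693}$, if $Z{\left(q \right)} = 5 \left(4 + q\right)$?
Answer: $- \frac{224}{1541} \approx -0.14536$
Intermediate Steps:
$s{\left(S,t \right)} = 2 - t$
$Z{\left(q \right)} = 20 + 5 q$
$\frac{s{\left(37,104 \right)} + Z{\left(106 \right)}}{29611 - 32693} = \frac{\left(2 - 104\right) + \left(20 + 5 \cdot 106\right)}{29611 - 32693} = \frac{\left(2 - 104\right) + \left(20 + 530\right)}{-3082} = \left(-102 + 550\right) \left(- \frac{1}{3082}\right) = 448 \left(- \frac{1}{3082}\right) = - \frac{224}{1541}$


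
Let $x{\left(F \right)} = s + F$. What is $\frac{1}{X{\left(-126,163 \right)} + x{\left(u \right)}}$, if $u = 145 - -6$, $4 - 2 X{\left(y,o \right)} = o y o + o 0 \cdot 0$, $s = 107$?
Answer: $\frac{1}{1674107} \approx 5.9733 \cdot 10^{-7}$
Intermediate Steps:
$X{\left(y,o \right)} = 2 - \frac{y o^{2}}{2}$ ($X{\left(y,o \right)} = 2 - \frac{o y o + o 0 \cdot 0}{2} = 2 - \frac{y o^{2} + 0 \cdot 0}{2} = 2 - \frac{y o^{2} + 0}{2} = 2 - \frac{y o^{2}}{2}$)
$u = 151$ ($u = 145 + 6 = 151$)
$x{\left(F \right)} = 107 + F$
$\frac{1}{X{\left(-126,163 \right)} + x{\left(u \right)}} = \frac{1}{\left(2 - - 63 \cdot 163^{2}\right) + \left(107 + 151\right)} = \frac{1}{\left(2 - \left(-63\right) 26569\right) + 258} = \frac{1}{\left(2 + 1673847\right) + 258} = \frac{1}{1673849 + 258} = \frac{1}{1674107}$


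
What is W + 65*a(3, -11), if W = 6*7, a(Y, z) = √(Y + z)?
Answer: 42 + 130*I*√2 ≈ 42.0 + 183.85*I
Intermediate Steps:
W = 42
W + 65*a(3, -11) = 42 + 65*√(3 - 11) = 42 + 65*√(-8) = 42 + 65*(2*I*√2) = 42 + 130*I*√2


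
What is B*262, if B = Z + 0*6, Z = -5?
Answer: -1310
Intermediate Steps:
B = -5 (B = -5 + 0*6 = -5 + 0 = -5)
B*262 = -5*262 = -1310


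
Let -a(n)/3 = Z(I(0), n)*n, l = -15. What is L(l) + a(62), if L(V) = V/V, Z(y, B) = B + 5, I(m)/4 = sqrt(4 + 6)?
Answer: -12461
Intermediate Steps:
I(m) = 4*sqrt(10) (I(m) = 4*sqrt(4 + 6) = 4*sqrt(10))
Z(y, B) = 5 + B
L(V) = 1
a(n) = -3*n*(5 + n) (a(n) = -3*(5 + n)*n = -3*n*(5 + n))
L(l) + a(62) = 1 - 3*62*(5 + 62) = 1 - 3*62*67 = 1 - 12462 = -12461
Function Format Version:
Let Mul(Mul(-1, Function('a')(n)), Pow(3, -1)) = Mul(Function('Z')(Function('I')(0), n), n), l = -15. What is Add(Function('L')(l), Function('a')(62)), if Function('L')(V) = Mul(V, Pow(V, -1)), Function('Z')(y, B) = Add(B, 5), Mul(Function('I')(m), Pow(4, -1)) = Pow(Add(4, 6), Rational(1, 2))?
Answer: -12461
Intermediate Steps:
Function('I')(m) = Mul(4, Pow(10, Rational(1, 2))) (Function('I')(m) = Mul(4, Pow(Add(4, 6), Rational(1, 2))) = Mul(4, Pow(10, Rational(1, 2))))
Function('Z')(y, B) = Add(5, B)
Function('L')(V) = 1
Function('a')(n) = Mul(-3, n, Add(5, n)) (Function('a')(n) = Mul(-3, Mul(Add(5, n), n)) = Mul(-3, Mul(n, Add(5, n))) = Mul(-3, n, Add(5, n)))
Add(Function('L')(l), Function('a')(62)) = Add(1, Mul(-3, 62, Add(5, 62))) = Add(1, Mul(-3, 62, 67)) = Add(1, -12462) = -12461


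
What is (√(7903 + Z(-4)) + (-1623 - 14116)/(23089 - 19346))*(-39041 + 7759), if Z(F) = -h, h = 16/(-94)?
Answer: 492347398/3743 - 31282*√17458103/47 ≈ -2.6494e+6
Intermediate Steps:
h = -8/47 (h = 16*(-1/94) = -8/47 ≈ -0.17021)
Z(F) = 8/47 (Z(F) = -1*(-8/47) = 8/47)
(√(7903 + Z(-4)) + (-1623 - 14116)/(23089 - 19346))*(-39041 + 7759) = (√(7903 + 8/47) + (-1623 - 14116)/(23089 - 19346))*(-39041 + 7759) = (√(371449/47) - 15739/3743)*(-31282) = (√17458103/47 - 15739*1/3743)*(-31282) = (√17458103/47 - 15739/3743)*(-31282) = (-15739/3743 + √17458103/47)*(-31282) = 492347398/3743 - 31282*√17458103/47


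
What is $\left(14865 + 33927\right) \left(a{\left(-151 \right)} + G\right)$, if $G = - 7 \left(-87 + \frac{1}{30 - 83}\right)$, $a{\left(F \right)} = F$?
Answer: $\frac{1184718552}{53} \approx 2.2353 \cdot 10^{7}$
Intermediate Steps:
$G = \frac{32284}{53}$ ($G = - 7 \left(-87 + \frac{1}{-53}\right) = - 7 \left(-87 - \frac{1}{53}\right) = \left(-7\right) \left(- \frac{4612}{53}\right) = \frac{32284}{53} \approx 609.13$)
$\left(14865 + 33927\right) \left(a{\left(-151 \right)} + G\right) = \left(14865 + 33927\right) \left(-151 + \frac{32284}{53}\right) = 48792 \cdot \frac{24281}{53} = \frac{1184718552}{53}$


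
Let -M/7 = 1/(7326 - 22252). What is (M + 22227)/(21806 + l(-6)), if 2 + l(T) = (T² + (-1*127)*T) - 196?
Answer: 331760209/334431956 ≈ 0.99201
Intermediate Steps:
M = 7/14926 (M = -7/(7326 - 22252) = -7/(-14926) = -7*(-1/14926) = 7/14926 ≈ 0.00046898)
l(T) = -198 + T² - 127*T (l(T) = -2 + ((T² + (-1*127)*T) - 196) = -2 + ((T² - 127*T) - 196) = -2 + (-196 + T² - 127*T) = -198 + T² - 127*T)
(M + 22227)/(21806 + l(-6)) = (7/14926 + 22227)/(21806 + (-198 + (-6)² - 127*(-6))) = 331760209/(14926*(21806 + (-198 + 36 + 762))) = 331760209/(14926*(21806 + 600)) = (331760209/14926)/22406 = (331760209/14926)*(1/22406) = 331760209/334431956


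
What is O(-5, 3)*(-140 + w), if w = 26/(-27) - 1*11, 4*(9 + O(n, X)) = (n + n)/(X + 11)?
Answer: 1054471/756 ≈ 1394.8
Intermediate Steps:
O(n, X) = -9 + n/(2*(11 + X)) (O(n, X) = -9 + ((n + n)/(X + 11))/4 = -9 + ((2*n)/(11 + X))/4 = -9 + (2*n/(11 + X))/4 = -9 + n/(2*(11 + X)))
w = -323/27 (w = 26*(-1/27) - 11 = -26/27 - 11 = -323/27 ≈ -11.963)
O(-5, 3)*(-140 + w) = ((-198 - 5 - 18*3)/(2*(11 + 3)))*(-140 - 323/27) = ((½)*(-198 - 5 - 54)/14)*(-4103/27) = ((½)*(1/14)*(-257))*(-4103/27) = -257/28*(-4103/27) = 1054471/756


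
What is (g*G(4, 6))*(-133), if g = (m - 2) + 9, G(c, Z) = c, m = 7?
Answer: -7448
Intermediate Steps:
g = 14 (g = (7 - 2) + 9 = 5 + 9 = 14)
(g*G(4, 6))*(-133) = (14*4)*(-133) = 56*(-133) = -7448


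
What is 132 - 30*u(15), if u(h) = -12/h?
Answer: 156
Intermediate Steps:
132 - 30*u(15) = 132 - (-360)/15 = 132 - 30*(-⅘) = 132 + 24 = 156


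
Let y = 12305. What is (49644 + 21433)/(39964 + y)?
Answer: 71077/52269 ≈ 1.3598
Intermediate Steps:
(49644 + 21433)/(39964 + y) = (49644 + 21433)/(39964 + 12305) = 71077/52269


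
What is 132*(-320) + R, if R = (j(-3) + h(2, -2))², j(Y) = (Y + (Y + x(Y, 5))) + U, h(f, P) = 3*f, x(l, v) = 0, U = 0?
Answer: -42240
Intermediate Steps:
j(Y) = 2*Y (j(Y) = (Y + (Y + 0)) + 0 = (Y + Y) + 0 = 2*Y + 0 = 2*Y)
R = 0 (R = (2*(-3) + 3*2)² = (-6 + 6)² = 0² = 0)
132*(-320) + R = 132*(-320) + 0 = -42240 + 0 = -42240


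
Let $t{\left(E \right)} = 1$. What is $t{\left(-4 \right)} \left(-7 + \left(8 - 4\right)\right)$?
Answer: $-3$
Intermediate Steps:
$t{\left(-4 \right)} \left(-7 + \left(8 - 4\right)\right) = 1 \left(-7 + \left(8 - 4\right)\right) = 1 \left(-7 + 4\right) = 1 \left(-3\right) = -3$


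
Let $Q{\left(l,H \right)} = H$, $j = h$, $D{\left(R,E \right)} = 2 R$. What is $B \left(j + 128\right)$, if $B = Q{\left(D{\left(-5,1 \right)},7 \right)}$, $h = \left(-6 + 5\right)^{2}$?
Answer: $903$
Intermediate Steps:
$h = 1$ ($h = \left(-1\right)^{2} = 1$)
$j = 1$
$B = 7$
$B \left(j + 128\right) = 7 \left(1 + 128\right) = 7 \cdot 129 = 903$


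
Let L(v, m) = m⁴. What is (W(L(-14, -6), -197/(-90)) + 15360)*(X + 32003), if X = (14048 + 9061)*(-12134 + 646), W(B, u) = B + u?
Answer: -397963749583793/90 ≈ -4.4218e+12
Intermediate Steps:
X = -265476192 (X = 23109*(-11488) = -265476192)
(W(L(-14, -6), -197/(-90)) + 15360)*(X + 32003) = (((-6)⁴ - 197/(-90)) + 15360)*(-265476192 + 32003) = ((1296 - 197*(-1/90)) + 15360)*(-265444189) = ((1296 + 197/90) + 15360)*(-265444189) = (116837/90 + 15360)*(-265444189) = (1499237/90)*(-265444189) = -397963749583793/90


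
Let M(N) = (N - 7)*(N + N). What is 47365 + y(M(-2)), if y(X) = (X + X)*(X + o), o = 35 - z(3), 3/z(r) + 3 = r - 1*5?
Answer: 262601/5 ≈ 52520.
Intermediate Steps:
z(r) = 3/(-8 + r) (z(r) = 3/(-3 + (r - 1*5)) = 3/(-3 + (r - 5)) = 3/(-3 + (-5 + r)) = 3/(-8 + r))
o = 178/5 (o = 35 - 3/(-8 + 3) = 35 - 3/(-5) = 35 - 3*(-1)/5 = 35 - 1*(-3/5) = 35 + 3/5 = 178/5 ≈ 35.600)
M(N) = 2*N*(-7 + N) (M(N) = (-7 + N)*(2*N) = 2*N*(-7 + N))
y(X) = 2*X*(178/5 + X) (y(X) = (X + X)*(X + 178/5) = (2*X)*(178/5 + X) = 2*X*(178/5 + X))
47365 + y(M(-2)) = 47365 + 2*(2*(-2)*(-7 - 2))*(178 + 5*(2*(-2)*(-7 - 2)))/5 = 47365 + 2*(2*(-2)*(-9))*(178 + 5*(2*(-2)*(-9)))/5 = 47365 + (2/5)*36*(178 + 5*36) = 47365 + (2/5)*36*(178 + 180) = 47365 + (2/5)*36*358 = 47365 + 25776/5 = 262601/5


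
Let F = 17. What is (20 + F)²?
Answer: 1369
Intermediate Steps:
(20 + F)² = (20 + 17)² = 37² = 1369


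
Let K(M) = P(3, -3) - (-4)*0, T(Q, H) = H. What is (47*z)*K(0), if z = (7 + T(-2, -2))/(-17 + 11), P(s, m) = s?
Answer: -235/2 ≈ -117.50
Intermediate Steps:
K(M) = 3 (K(M) = 3 - (-4)*0 = 3 - 1*0 = 3 + 0 = 3)
z = -5/6 (z = (7 - 2)/(-17 + 11) = 5/(-6) = 5*(-1/6) = -5/6 ≈ -0.83333)
(47*z)*K(0) = (47*(-5/6))*3 = -235/6*3 = -235/2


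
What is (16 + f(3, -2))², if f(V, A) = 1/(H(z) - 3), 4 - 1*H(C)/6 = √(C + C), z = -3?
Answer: (58273*I + 64704*√6)/(9*(25*I + 28*√6)) ≈ 257.02 + 0.71726*I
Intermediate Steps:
H(C) = 24 - 6*√2*√C (H(C) = 24 - 6*√(C + C) = 24 - 6*√2*√C)
f(V, A) = 1/(21 - 6*I*√6) (f(V, A) = 1/((24 - 6*√2*√(-3)) - 3) = 1/((24 - 6*√2*I*√3) - 3) = 1/((24 - 6*I*√6) - 3) = 1/(21 - 6*I*√6))
(16 + f(3, -2))² = (16 + (7/219 + 2*I*√6/219))² = (3511/219 + 2*I*√6/219)²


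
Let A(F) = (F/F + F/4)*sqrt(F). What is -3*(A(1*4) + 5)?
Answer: -27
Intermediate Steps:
A(F) = sqrt(F)*(1 + F/4) (A(F) = (1 + F*(1/4))*sqrt(F) = (1 + F/4)*sqrt(F) = sqrt(F)*(1 + F/4))
-3*(A(1*4) + 5) = -3*(sqrt(1*4)*(4 + 1*4)/4 + 5) = -3*(sqrt(4)*(4 + 4)/4 + 5) = -3*((1/4)*2*8 + 5) = -3*(4 + 5) = -3*9 = -27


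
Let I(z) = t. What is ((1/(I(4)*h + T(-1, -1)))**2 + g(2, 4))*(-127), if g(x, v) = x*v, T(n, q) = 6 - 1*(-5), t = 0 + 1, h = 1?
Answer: -146431/144 ≈ -1016.9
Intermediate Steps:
t = 1
I(z) = 1
T(n, q) = 11 (T(n, q) = 6 + 5 = 11)
g(x, v) = v*x
((1/(I(4)*h + T(-1, -1)))**2 + g(2, 4))*(-127) = ((1/(1*1 + 11))**2 + 4*2)*(-127) = ((1/(1 + 11))**2 + 8)*(-127) = ((1/12)**2 + 8)*(-127) = (1/144 + 8)*(-127) = (1153/144)*(-127) = -146431/144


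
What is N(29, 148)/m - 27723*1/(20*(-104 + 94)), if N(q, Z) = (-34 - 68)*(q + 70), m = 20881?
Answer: 576864363/4176200 ≈ 138.13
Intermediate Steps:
N(q, Z) = -7140 - 102*q (N(q, Z) = -102*(70 + q) = -7140 - 102*q)
N(29, 148)/m - 27723*1/(20*(-104 + 94)) = (-7140 - 102*29)/20881 - 27723*1/(20*(-104 + 94)) = (-7140 - 2958)*(1/20881) - 27723/((-10*20)) = -10098*1/20881 - 27723/(-200) = -10098/20881 - 27723*(-1/200) = -10098/20881 + 27723/200 = 576864363/4176200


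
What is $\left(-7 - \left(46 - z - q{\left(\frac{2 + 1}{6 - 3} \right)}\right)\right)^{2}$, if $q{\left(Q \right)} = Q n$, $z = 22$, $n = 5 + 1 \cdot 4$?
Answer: $484$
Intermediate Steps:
$n = 9$ ($n = 5 + 4 = 9$)
$q{\left(Q \right)} = 9 Q$ ($q{\left(Q \right)} = Q 9 = 9 Q$)
$\left(-7 - \left(46 - z - q{\left(\frac{2 + 1}{6 - 3} \right)}\right)\right)^{2} = \left(-7 - \left(24 - \frac{9 \left(2 + 1\right)}{6 - 3}\right)\right)^{2} = \left(-7 - \left(24 - \frac{27}{3}\right)\right)^{2} = \left(-7 - \left(24 - 27 \cdot \frac{1}{3}\right)\right)^{2} = \left(-7 + \left(\left(22 + 9 \cdot 1\right) - 46\right)\right)^{2} = \left(-7 + \left(\left(22 + 9\right) - 46\right)\right)^{2} = \left(-7 + \left(31 - 46\right)\right)^{2} = \left(-7 - 15\right)^{2} = \left(-22\right)^{2} = 484$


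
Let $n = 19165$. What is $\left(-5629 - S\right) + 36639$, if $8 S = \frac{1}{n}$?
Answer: $\frac{4754453199}{153320} \approx 31010.0$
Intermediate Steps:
$S = \frac{1}{153320}$ ($S = \frac{1}{8 \cdot 19165} = \frac{1}{8} \cdot \frac{1}{19165} = \frac{1}{153320} \approx 6.5223 \cdot 10^{-6}$)
$\left(-5629 - S\right) + 36639 = \left(-5629 - \frac{1}{153320}\right) + 36639 = - \frac{863038281}{153320} + 36639 = \frac{4754453199}{153320}$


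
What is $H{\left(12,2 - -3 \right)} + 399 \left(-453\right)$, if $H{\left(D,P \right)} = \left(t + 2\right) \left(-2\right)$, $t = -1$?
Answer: $-180749$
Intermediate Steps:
$H{\left(D,P \right)} = -2$ ($H{\left(D,P \right)} = \left(-1 + 2\right) \left(-2\right) = 1 \left(-2\right) = -2$)
$H{\left(12,2 - -3 \right)} + 399 \left(-453\right) = -2 + 399 \left(-453\right) = -2 - 180747 = -180749$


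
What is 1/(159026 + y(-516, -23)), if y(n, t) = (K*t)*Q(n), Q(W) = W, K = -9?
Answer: 1/52214 ≈ 1.9152e-5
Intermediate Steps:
y(n, t) = -9*n*t (y(n, t) = (-9*t)*n = -9*n*t)
1/(159026 + y(-516, -23)) = 1/(159026 - 9*(-516)*(-23)) = 1/(159026 - 106812) = 1/52214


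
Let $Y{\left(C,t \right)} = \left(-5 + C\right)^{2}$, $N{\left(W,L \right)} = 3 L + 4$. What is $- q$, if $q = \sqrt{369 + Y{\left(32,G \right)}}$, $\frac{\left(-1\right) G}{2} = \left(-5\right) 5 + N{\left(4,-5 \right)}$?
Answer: $- 3 \sqrt{122} \approx -33.136$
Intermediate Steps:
$N{\left(W,L \right)} = 4 + 3 L$
$G = 72$ ($G = - 2 \left(\left(-5\right) 5 + \left(4 + 3 \left(-5\right)\right)\right) = - 2 \left(-25 + \left(4 - 15\right)\right) = - 2 \left(-25 - 11\right) = \left(-2\right) \left(-36\right) = 72$)
$q = 3 \sqrt{122}$ ($q = \sqrt{369 + \left(-5 + 32\right)^{2}} = \sqrt{369 + 27^{2}} = \sqrt{369 + 729} = \sqrt{1098} = 3 \sqrt{122} \approx 33.136$)
$- q = - 3 \sqrt{122}$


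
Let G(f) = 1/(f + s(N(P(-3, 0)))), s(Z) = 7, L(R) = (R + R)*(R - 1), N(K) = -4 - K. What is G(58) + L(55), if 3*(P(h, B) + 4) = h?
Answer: 386101/65 ≈ 5940.0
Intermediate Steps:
P(h, B) = -4 + h/3
L(R) = 2*R*(-1 + R) (L(R) = (2*R)*(-1 + R) = 2*R*(-1 + R))
G(f) = 1/(7 + f) (G(f) = 1/(f + 7) = 1/(7 + f))
G(58) + L(55) = 1/(7 + 58) + 2*55*(-1 + 55) = 1/65 + 2*55*54 = 1/65 + 5940 = 386101/65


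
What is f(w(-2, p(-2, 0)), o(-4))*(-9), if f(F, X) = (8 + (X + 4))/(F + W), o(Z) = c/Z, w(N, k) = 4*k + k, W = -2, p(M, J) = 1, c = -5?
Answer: -159/4 ≈ -39.750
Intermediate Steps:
w(N, k) = 5*k
o(Z) = -5/Z
f(F, X) = (12 + X)/(-2 + F) (f(F, X) = (8 + (X + 4))/(F - 2) = (8 + (4 + X))/(-2 + F) = (12 + X)/(-2 + F))
f(w(-2, p(-2, 0)), o(-4))*(-9) = ((12 - 5/(-4))/(-2 + 5*1))*(-9) = ((12 - 5*(-1/4))/(-2 + 5))*(-9) = ((12 + 5/4)/3)*(-9) = ((1/3)*(53/4))*(-9) = (53/12)*(-9) = -159/4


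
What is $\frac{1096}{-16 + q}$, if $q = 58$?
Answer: $\frac{548}{21} \approx 26.095$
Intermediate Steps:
$\frac{1096}{-16 + q} = \frac{1096}{-16 + 58} = \frac{1096}{42} = 1096 \cdot \frac{1}{42} = \frac{548}{21}$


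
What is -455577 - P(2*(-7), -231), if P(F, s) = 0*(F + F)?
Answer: -455577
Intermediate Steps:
P(F, s) = 0 (P(F, s) = 0*(2*F) = 0)
-455577 - P(2*(-7), -231) = -455577 - 1*0 = -455577 + 0 = -455577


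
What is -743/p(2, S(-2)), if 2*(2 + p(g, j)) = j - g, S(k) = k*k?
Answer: 743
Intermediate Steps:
S(k) = k²
p(g, j) = -2 + j/2 - g/2 (p(g, j) = -2 + (j - g)/2 = -2 + (j/2 - g/2) = -2 + j/2 - g/2)
-743/p(2, S(-2)) = -743/(-2 + (½)*(-2)² - ½*2) = -743/(-2 + (½)*4 - 1) = -743/(-2 + 2 - 1) = -743/(-1) = -743*(-1) = 743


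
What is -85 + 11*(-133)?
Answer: -1548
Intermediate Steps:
-85 + 11*(-133) = -85 - 1463 = -1548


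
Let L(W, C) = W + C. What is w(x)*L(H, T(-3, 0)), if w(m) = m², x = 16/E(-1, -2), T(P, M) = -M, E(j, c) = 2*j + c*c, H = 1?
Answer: 64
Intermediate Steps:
E(j, c) = c² + 2*j (E(j, c) = 2*j + c² = c² + 2*j)
x = 8 (x = 16/((-2)² + 2*(-1)) = 16/(4 - 2) = 16/2 = 16*(½) = 8)
L(W, C) = C + W
w(x)*L(H, T(-3, 0)) = 8²*(-1*0 + 1) = 64*(0 + 1) = 64*1 = 64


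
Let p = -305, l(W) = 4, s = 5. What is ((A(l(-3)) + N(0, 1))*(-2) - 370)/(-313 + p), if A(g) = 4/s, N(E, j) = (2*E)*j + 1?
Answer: 934/1545 ≈ 0.60453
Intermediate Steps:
N(E, j) = 1 + 2*E*j (N(E, j) = 2*E*j + 1 = 1 + 2*E*j)
A(g) = ⅘ (A(g) = 4/5 = 4*(⅕) = ⅘)
((A(l(-3)) + N(0, 1))*(-2) - 370)/(-313 + p) = ((⅘ + (1 + 2*0*1))*(-2) - 370)/(-313 - 305) = ((⅘ + (1 + 0))*(-2) - 370)/(-618) = ((⅘ + 1)*(-2) - 370)*(-1/618) = ((9/5)*(-2) - 370)*(-1/618) = (-18/5 - 370)*(-1/618) = -1868/5*(-1/618) = 934/1545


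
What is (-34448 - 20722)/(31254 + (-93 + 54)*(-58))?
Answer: -3065/1862 ≈ -1.6461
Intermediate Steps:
(-34448 - 20722)/(31254 + (-93 + 54)*(-58)) = -55170/(31254 - 39*(-58)) = -55170/(31254 + 2262) = -55170/33516 = -55170*1/33516 = -3065/1862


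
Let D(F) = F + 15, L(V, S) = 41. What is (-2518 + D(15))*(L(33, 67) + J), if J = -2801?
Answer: 6866880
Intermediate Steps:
D(F) = 15 + F
(-2518 + D(15))*(L(33, 67) + J) = (-2518 + (15 + 15))*(41 - 2801) = (-2518 + 30)*(-2760) = -2488*(-2760) = 6866880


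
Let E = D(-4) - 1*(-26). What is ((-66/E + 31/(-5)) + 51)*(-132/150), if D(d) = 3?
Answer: -135652/3625 ≈ -37.421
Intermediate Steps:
E = 29 (E = 3 - 1*(-26) = 3 + 26 = 29)
((-66/E + 31/(-5)) + 51)*(-132/150) = ((-66/29 + 31/(-5)) + 51)*(-132/150) = ((-66*1/29 + 31*(-⅕)) + 51)*(-132*1/150) = ((-66/29 - 31/5) + 51)*(-22/25) = (-1229/145 + 51)*(-22/25) = (6166/145)*(-22/25) = -135652/3625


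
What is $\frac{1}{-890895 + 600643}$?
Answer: $- \frac{1}{290252} \approx -3.4453 \cdot 10^{-6}$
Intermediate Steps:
$\frac{1}{-890895 + 600643} = \frac{1}{-290252} = - \frac{1}{290252}$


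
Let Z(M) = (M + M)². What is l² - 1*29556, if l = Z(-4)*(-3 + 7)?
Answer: 35980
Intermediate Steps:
Z(M) = 4*M² (Z(M) = (2*M)² = 4*M²)
l = 256 (l = (4*(-4)²)*(-3 + 7) = (4*16)*4 = 64*4 = 256)
l² - 1*29556 = 256² - 1*29556 = 65536 - 29556 = 35980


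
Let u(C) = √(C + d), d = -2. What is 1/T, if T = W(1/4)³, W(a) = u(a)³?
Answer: -512*I*√7/16807 ≈ -0.080599*I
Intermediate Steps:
u(C) = √(-2 + C) (u(C) = √(C - 2) = √(-2 + C))
W(a) = (-2 + a)^(3/2) (W(a) = (√(-2 + a))³ = (-2 + a)^(3/2))
T = 2401*I*√7/512 (T = ((-2 + 1/4)^(3/2))³ = ((-2 + ¼)^(3/2))³ = ((-7/4)^(3/2))³ = (-7*I*√7/8)³ = 2401*I*√7/512 ≈ 12.407*I)
1/T = 1/(2401*I*√7/512) = -512*I*√7/16807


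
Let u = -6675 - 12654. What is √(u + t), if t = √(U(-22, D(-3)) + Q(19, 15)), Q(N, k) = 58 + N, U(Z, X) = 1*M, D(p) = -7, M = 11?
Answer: √(-19329 + 2*√22) ≈ 139.0*I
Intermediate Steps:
U(Z, X) = 11 (U(Z, X) = 1*11 = 11)
t = 2*√22 (t = √(11 + (58 + 19)) = √(11 + 77) = √88 = 2*√22 ≈ 9.3808)
u = -19329
√(u + t) = √(-19329 + 2*√22)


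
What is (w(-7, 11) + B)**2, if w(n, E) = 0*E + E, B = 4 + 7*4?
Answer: 1849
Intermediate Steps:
B = 32 (B = 4 + 28 = 32)
w(n, E) = E (w(n, E) = 0 + E = E)
(w(-7, 11) + B)**2 = (11 + 32)**2 = 43**2 = 1849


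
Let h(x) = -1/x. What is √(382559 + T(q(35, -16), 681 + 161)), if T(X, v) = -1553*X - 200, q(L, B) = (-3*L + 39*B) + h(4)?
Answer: √6059537/2 ≈ 1230.8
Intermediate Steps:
q(L, B) = -¼ - 3*L + 39*B (q(L, B) = (-3*L + 39*B) - 1/4 = (-3*L + 39*B) - 1*¼ = (-3*L + 39*B) - ¼ = -¼ - 3*L + 39*B)
T(X, v) = -200 - 1553*X
√(382559 + T(q(35, -16), 681 + 161)) = √(382559 + (-200 - 1553*(-¼ - 3*35 + 39*(-16)))) = √(382559 + (-200 - 1553*(-¼ - 105 - 624))) = √(382559 + (-200 - 1553*(-2917/4))) = √(382559 + (-200 + 4530101/4)) = √(382559 + 4529301/4) = √(6059537/4) = √6059537/2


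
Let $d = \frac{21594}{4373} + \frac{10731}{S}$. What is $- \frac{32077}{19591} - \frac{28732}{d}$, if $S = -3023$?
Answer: $- \frac{7441739151606271}{359534012409} \approx -20698.0$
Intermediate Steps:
$d = \frac{18351999}{13219579}$ ($d = \frac{21594}{4373} + \frac{10731}{-3023} = 21594 \cdot \frac{1}{4373} + 10731 \left(- \frac{1}{3023}\right) = \frac{21594}{4373} - \frac{10731}{3023} = \frac{18351999}{13219579} \approx 1.3882$)
$- \frac{32077}{19591} - \frac{28732}{d} = - \frac{32077}{19591} - \frac{28732}{\frac{18351999}{13219579}} = \left(-32077\right) \frac{1}{19591} - \frac{379824943828}{18351999} = - \frac{32077}{19591} - \frac{379824943828}{18351999} = - \frac{7441739151606271}{359534012409}$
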